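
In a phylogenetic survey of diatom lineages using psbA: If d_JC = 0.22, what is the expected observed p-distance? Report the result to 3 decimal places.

0.191

p = (3/4)(1 − e^(−4d/3)) = 0.75 × (1 − e^(-0.293333)) = 0.75 × (1 − 0.745774) = 0.190670.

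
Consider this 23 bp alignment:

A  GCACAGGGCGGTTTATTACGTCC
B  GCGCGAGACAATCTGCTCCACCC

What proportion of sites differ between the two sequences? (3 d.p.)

0.522

The sequences differ at 12 of 23 positions.
p = 12/23 = 0.521739… ≈ 0.522 (to 3 d.p.).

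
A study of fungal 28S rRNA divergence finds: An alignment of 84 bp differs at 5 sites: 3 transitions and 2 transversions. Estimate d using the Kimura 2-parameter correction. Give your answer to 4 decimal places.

P = 3/84 ≈ 0.035714 and Q = 2/84 ≈ 0.02381.
Under the Kimura two-parameter model, d = −½ ln(1 − 2P − Q) − ¼ ln(1 − 2Q).
1 − 2P − Q = 0.904762, giving −½ ln(0.904762) = 0.050042.
1 − 2Q = 0.95238, giving −¼ ln(0.95238) = 0.012198.
d = 0.050042 + 0.012198 = 0.062240.

0.0622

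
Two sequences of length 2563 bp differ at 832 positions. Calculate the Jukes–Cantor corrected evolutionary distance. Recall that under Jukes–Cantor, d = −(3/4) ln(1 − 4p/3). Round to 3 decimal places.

p = 832/2563 ≈ 0.32462.
d = −(3/4) ln(1 − 4p/3) = −0.75 ln(1 − 0.432827) = −0.75 ln(0.567173)
  = −0.75 × (-0.567091) = 0.425318 substitutions/site.

0.425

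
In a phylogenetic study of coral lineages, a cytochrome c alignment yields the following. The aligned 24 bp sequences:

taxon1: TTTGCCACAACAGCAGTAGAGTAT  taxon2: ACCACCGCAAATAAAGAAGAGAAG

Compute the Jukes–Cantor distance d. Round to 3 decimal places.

The sequences differ at 12 of 24 sites, so p = 12/24 = 0.5.
d = −(3/4) ln(1 − 4p/3) = −0.75 ln(1 − 0.666667) = −0.75 ln(0.333333)
  = −0.75 × (-1.098613) = 0.823960 substitutions/site.

0.824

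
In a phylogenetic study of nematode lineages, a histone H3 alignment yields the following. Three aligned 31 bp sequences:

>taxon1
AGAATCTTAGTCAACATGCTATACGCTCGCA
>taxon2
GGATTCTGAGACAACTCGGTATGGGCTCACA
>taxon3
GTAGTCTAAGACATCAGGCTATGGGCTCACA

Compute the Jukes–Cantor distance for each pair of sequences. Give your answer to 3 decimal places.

d(taxon1,taxon2) = 0.422, d(taxon1,taxon3) = 0.422, d(taxon2,taxon3) = 0.269

taxon1–taxon2: 10/31 sites differ → p ≈ 0.322581, d = −0.75 ln(1 − 0.430108) = 0.421731 ≈ 0.422.
taxon1–taxon3: 10/31 sites differ → p ≈ 0.322581, d = −0.75 ln(1 − 0.430108) = 0.421731 ≈ 0.422.
taxon2–taxon3: 7/31 sites differ → p ≈ 0.225806, d = −0.75 ln(1 − 0.301075) = 0.268659 ≈ 0.269.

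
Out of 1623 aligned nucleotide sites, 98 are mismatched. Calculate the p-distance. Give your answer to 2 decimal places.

0.06

p = 98/1623 = 0.060382… ≈ 0.06 (to 2 d.p.).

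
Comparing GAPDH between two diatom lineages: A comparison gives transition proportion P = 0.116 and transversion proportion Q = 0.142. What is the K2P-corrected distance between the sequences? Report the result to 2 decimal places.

0.32

Under the Kimura two-parameter model, d = −½ ln(1 − 2P − Q) − ¼ ln(1 − 2Q).
1 − 2P − Q = 0.626, giving −½ ln(0.626) = 0.234202.
1 − 2Q = 0.716, giving −¼ ln(0.716) = 0.083519.
d = 0.234202 + 0.083519 = 0.317721.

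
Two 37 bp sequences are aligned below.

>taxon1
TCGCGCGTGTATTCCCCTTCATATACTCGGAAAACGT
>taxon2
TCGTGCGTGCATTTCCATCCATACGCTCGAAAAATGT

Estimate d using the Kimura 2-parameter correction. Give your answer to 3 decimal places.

Of 37 sites, 8 differences are transitions and 1 are transversions, so P = 8/37 ≈ 0.216216 and Q = 1/37 ≈ 0.027027.
Under the Kimura two-parameter model, d = −½ ln(1 − 2P − Q) − ¼ ln(1 − 2Q).
1 − 2P − Q = 0.540541, giving −½ ln(0.540541) = 0.307592.
1 − 2Q = 0.945946, giving −¼ ln(0.945946) = 0.013892.
d = 0.307592 + 0.013892 = 0.321484.

0.321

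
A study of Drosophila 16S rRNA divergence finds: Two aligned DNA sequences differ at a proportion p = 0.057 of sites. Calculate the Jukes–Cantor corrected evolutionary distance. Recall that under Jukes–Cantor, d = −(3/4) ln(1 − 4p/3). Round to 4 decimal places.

0.0593

d = −(3/4) ln(1 − 4p/3) = −0.75 ln(1 − 0.076) = −0.75 ln(0.924)
  = −0.75 × (-0.079043) = 0.059282 substitutions/site.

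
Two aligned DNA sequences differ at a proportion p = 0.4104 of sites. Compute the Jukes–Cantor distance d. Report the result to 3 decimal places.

0.594

d = −(3/4) ln(1 − 4p/3) = −0.75 ln(1 − 0.5472) = −0.75 ln(0.4528)
  = −0.75 × (-0.792305) = 0.594229 substitutions/site.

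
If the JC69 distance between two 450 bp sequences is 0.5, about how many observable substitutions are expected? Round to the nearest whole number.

Invert JC69: p = (3/4)(1 − e^(−4d/3)) = 0.75 × (1 − e^(-0.666667)) = 0.75 × (1 − 0.513417) = 0.364937.
Expected differing sites = pL ≈ 0.364937 × 450 = 164.22165 ≈ 164.

164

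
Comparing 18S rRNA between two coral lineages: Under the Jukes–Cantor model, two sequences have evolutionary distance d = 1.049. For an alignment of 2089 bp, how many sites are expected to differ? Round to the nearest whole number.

Invert JC69: p = (3/4)(1 − e^(−4d/3)) = 0.75 × (1 − e^(-1.398667)) = 0.75 × (1 − 0.246926) = 0.564806.
Expected differing sites = pL ≈ 0.564806 × 2089 = 1179.879734 ≈ 1180.

1180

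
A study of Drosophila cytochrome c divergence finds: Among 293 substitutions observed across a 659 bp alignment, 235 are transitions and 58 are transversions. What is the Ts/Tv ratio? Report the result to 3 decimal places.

4.052

R = 235/58 = 4.051724… ≈ 4.052 (to 3 d.p.).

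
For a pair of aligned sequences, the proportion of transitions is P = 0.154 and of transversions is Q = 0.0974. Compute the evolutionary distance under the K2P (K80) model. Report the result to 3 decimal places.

Under the Kimura two-parameter model, d = −½ ln(1 − 2P − Q) − ¼ ln(1 − 2Q).
1 − 2P − Q = 0.5946, giving −½ ln(0.5946) = 0.259933.
1 − 2Q = 0.8052, giving −¼ ln(0.8052) = 0.054166.
d = 0.259933 + 0.054166 = 0.314099.

0.314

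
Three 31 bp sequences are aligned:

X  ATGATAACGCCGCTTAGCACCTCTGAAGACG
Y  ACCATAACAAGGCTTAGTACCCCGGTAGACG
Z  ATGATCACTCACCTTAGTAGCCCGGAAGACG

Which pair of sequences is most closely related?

X and Z

X–Y: 9/31 differ, p = 0.290, d = 0.367.
X–Z: 8/31 differ, p = 0.258, d = 0.316.
Y–Z: 9/31 differ, p = 0.290, d = 0.367.
The smallest distance is between X and Z.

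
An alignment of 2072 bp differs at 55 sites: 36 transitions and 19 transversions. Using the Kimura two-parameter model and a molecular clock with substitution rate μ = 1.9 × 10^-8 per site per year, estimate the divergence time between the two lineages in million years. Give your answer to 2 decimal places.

P = 36/2072 ≈ 0.017375 and Q = 19/2072 ≈ 0.00917.
Under the Kimura two-parameter model, d = −½ ln(1 − 2P − Q) − ¼ ln(1 − 2Q).
1 − 2P − Q = 0.95608, giving −½ ln(0.95608) = 0.022457.
1 − 2Q = 0.98166, giving −¼ ln(0.98166) = 0.004628.
d = 0.022457 + 0.004628 = 0.027085.
Under a molecular clock d = 2μt, so t = d/(2μ) = 0.027085 / (2 × 1.9 × 10^-8) = 0.71 million years.

0.71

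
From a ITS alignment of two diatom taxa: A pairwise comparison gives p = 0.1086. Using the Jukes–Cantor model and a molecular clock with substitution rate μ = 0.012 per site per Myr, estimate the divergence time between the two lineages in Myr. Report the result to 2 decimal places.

4.89

d = −(3/4) ln(1 − 4p/3) = −0.75 ln(1 − 0.1448) = −0.75 ln(0.8552)
  = −0.75 × (-0.156420) = 0.117315 substitutions/site.
Under a molecular clock d = 2μt, so t = d/(2μ) = 0.117315 / (2 × 0.012) = 4.89 Myr.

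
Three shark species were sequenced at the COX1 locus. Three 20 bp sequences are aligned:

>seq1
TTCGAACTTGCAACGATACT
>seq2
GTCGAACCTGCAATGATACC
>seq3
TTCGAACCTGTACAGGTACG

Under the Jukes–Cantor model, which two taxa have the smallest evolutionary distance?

seq1–seq2: 4/20 differ, p = 0.200, d = 0.233.
seq1–seq3: 6/20 differ, p = 0.300, d = 0.383.
seq2–seq3: 6/20 differ, p = 0.300, d = 0.383.
The smallest distance is between seq1 and seq2.

seq1 and seq2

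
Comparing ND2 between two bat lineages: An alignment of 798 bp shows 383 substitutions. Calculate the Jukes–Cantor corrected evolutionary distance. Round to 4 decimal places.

0.7661

p = 383/798 ≈ 0.47995.
d = −(3/4) ln(1 − 4p/3) = −0.75 ln(1 − 0.639933) = −0.75 ln(0.360067)
  = −0.75 × (-1.021465) = 0.766099 substitutions/site.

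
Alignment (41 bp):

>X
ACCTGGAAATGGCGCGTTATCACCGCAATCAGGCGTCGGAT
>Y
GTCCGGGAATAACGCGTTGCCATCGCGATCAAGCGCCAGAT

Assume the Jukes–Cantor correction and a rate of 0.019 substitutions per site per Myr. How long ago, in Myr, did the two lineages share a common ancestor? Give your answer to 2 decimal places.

10.85

The sequences differ at 13 of 41 sites, so p = 13/41 ≈ 0.317073.
d = −(3/4) ln(1 − 4p/3) = −0.75 ln(1 − 0.422764) = −0.75 ln(0.577236)
  = −0.75 × (-0.549504) = 0.412128 substitutions/site.
Under a molecular clock d = 2μt, so t = d/(2μ) = 0.412128 / (2 × 0.019) = 10.85 Myr.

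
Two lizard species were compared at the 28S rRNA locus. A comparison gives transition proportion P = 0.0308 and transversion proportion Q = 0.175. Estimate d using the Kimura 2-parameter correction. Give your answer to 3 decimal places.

0.243

Under the Kimura two-parameter model, d = −½ ln(1 − 2P − Q) − ¼ ln(1 − 2Q).
1 − 2P − Q = 0.7634, giving −½ ln(0.7634) = 0.134987.
1 − 2Q = 0.65, giving −¼ ln(0.65) = 0.107696.
d = 0.134987 + 0.107696 = 0.242683.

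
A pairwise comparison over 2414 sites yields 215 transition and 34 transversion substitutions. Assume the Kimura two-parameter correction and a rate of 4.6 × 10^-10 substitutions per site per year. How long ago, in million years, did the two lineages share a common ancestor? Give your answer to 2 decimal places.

123.77

P = 215/2414 ≈ 0.089064 and Q = 34/2414 ≈ 0.014085.
Under the Kimura two-parameter model, d = −½ ln(1 − 2P − Q) − ¼ ln(1 − 2Q).
1 − 2P − Q = 0.807787, giving −½ ln(0.807787) = 0.106728.
1 − 2Q = 0.97183, giving −¼ ln(0.97183) = 0.007144.
d = 0.106728 + 0.007144 = 0.113872.
Under a molecular clock d = 2μt, so t = d/(2μ) = 0.113872 / (2 × 4.6 × 10^-10) = 123.77 million years.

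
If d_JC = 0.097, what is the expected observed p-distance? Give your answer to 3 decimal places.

p = (3/4)(1 − e^(−4d/3)) = 0.75 × (1 − e^(-0.129333)) = 0.75 × (1 − 0.878681) = 0.090989.

0.091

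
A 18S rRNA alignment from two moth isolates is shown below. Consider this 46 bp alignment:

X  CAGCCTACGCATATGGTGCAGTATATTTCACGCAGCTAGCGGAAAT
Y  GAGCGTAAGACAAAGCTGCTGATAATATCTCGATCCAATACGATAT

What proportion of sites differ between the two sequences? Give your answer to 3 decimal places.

0.478

The sequences differ at 22 of 46 positions.
p = 22/46 = 0.478260… ≈ 0.478 (to 3 d.p.).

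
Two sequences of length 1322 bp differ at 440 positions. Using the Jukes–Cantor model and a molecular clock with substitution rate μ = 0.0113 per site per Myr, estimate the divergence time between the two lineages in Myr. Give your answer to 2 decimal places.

p = 440/1322 ≈ 0.332829.
d = −(3/4) ln(1 − 4p/3) = −0.75 ln(1 − 0.443772) = −0.75 ln(0.556228)
  = −0.75 × (-0.586577) = 0.439933 substitutions/site.
Under a molecular clock d = 2μt, so t = d/(2μ) = 0.439933 / (2 × 0.0113) = 19.47 Myr.

19.47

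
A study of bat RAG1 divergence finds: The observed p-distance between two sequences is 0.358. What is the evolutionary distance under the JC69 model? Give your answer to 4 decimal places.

0.4866

d = −(3/4) ln(1 − 4p/3) = −0.75 ln(1 − 0.477333) = −0.75 ln(0.522667)
  = −0.75 × (-0.648811) = 0.486608 substitutions/site.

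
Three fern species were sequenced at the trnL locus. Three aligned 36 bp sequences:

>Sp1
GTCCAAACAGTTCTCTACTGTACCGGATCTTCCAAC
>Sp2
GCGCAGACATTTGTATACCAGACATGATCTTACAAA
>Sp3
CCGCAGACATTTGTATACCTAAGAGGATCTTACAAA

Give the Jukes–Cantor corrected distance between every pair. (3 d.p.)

d(Sp1,Sp2) = 0.493, d(Sp1,Sp3) = 0.548, d(Sp2,Sp3) = 0.154

Sp1–Sp2: 13/36 sites differ → p ≈ 0.361111, d = −0.75 ln(1 − 0.481481) = 0.492584 ≈ 0.493.
Sp1–Sp3: 14/36 sites differ → p ≈ 0.388889, d = −0.75 ln(1 − 0.518519) = 0.548166 ≈ 0.548.
Sp2–Sp3: 5/36 sites differ → p ≈ 0.138889, d = −0.75 ln(1 − 0.185185) = 0.153596 ≈ 0.154.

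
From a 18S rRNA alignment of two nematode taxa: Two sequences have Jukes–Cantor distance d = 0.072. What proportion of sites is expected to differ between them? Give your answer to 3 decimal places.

0.069

p = (3/4)(1 − e^(−4d/3)) = 0.75 × (1 − e^(-0.096)) = 0.75 × (1 − 0.908464) = 0.068652.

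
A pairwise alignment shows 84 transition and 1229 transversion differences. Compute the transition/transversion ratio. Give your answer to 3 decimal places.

R = 84/1229 = 0.068348… ≈ 0.068 (to 3 d.p.).

0.068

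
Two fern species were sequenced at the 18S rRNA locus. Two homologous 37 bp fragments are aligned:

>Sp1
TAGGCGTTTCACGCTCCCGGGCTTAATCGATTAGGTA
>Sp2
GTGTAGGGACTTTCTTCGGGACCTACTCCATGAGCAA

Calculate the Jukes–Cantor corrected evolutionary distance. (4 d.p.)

The sequences differ at 19 of 37 sites, so p = 19/37 ≈ 0.513514.
d = −(3/4) ln(1 − 4p/3) = −0.75 ln(1 − 0.684685) = −0.75 ln(0.315315)
  = −0.75 × (-1.154183) = 0.865637 substitutions/site.

0.8656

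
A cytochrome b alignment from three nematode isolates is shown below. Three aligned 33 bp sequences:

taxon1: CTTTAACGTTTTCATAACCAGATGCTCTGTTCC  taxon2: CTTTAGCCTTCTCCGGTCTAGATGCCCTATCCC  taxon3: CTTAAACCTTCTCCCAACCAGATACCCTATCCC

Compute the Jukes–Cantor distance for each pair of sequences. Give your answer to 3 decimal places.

d(taxon1,taxon2) = 0.441, d(taxon1,taxon3) = 0.339, d(taxon2,taxon3) = 0.249

taxon1–taxon2: 11/33 sites differ → p ≈ 0.333333, d = −0.75 ln(1 − 0.444444) = 0.440839 ≈ 0.441.
taxon1–taxon3: 9/33 sites differ → p ≈ 0.272727, d = −0.75 ln(1 − 0.363636) = 0.338988 ≈ 0.339.
taxon2–taxon3: 7/33 sites differ → p ≈ 0.212121, d = −0.75 ln(1 − 0.282828) = 0.249330 ≈ 0.249.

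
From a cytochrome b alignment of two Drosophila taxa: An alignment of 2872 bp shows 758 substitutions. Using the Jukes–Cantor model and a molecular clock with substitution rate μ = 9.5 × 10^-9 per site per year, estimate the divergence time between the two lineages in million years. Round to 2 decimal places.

p = 758/2872 ≈ 0.263928.
d = −(3/4) ln(1 − 4p/3) = −0.75 ln(1 − 0.351904) = −0.75 ln(0.648096)
  = −0.75 × (-0.433716) = 0.325287 substitutions/site.
Under a molecular clock d = 2μt, so t = d/(2μ) = 0.325287 / (2 × 9.5 × 10^-9) = 17.12 million years.

17.12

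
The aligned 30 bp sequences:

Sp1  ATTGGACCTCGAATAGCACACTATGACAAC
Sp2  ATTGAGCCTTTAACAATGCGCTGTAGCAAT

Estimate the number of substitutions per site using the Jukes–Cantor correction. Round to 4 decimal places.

The sequences differ at 13 of 30 sites, so p = 13/30 ≈ 0.433333.
d = −(3/4) ln(1 − 4p/3) = −0.75 ln(1 − 0.577777) = −0.75 ln(0.422223)
  = −0.75 × (-0.862222) = 0.646667 substitutions/site.

0.6467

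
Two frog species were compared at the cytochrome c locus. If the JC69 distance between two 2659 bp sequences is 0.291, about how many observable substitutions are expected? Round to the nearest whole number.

Invert JC69: p = (3/4)(1 − e^(−4d/3)) = 0.75 × (1 − e^(-0.388)) = 0.75 × (1 − 0.678412) = 0.241191.
Expected differing sites = pL ≈ 0.241191 × 2659 = 641.326869 ≈ 641.

641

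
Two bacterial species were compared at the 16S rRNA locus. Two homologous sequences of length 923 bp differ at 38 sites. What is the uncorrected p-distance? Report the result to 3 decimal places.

0.041

p = 38/923 = 0.041170… ≈ 0.041 (to 3 d.p.).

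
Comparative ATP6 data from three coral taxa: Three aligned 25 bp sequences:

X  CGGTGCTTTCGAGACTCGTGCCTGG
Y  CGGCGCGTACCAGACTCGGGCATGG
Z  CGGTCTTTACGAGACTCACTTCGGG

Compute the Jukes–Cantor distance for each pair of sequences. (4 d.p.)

X–Y: 6/25 sites differ → p = 0.24, d = −0.75 ln(1 − 0.32) = 0.289247 ≈ 0.2892.
X–Z: 8/25 sites differ → p = 0.32, d = −0.75 ln(1 − 0.426667) = 0.417216 ≈ 0.4172.
Y–Z: 11/25 sites differ → p = 0.44, d = −0.75 ln(1 − 0.586667) = 0.662626 ≈ 0.6626.

d(X,Y) = 0.2892, d(X,Z) = 0.4172, d(Y,Z) = 0.6626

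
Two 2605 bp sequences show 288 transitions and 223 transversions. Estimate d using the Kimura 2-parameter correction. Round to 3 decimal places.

P = 288/2605 ≈ 0.110557 and Q = 223/2605 ≈ 0.085605.
Under the Kimura two-parameter model, d = −½ ln(1 − 2P − Q) − ¼ ln(1 − 2Q).
1 − 2P − Q = 0.693281, giving −½ ln(0.693281) = 0.183160.
1 − 2Q = 0.82879, giving −¼ ln(0.82879) = 0.046947.
d = 0.183160 + 0.046947 = 0.230107.

0.230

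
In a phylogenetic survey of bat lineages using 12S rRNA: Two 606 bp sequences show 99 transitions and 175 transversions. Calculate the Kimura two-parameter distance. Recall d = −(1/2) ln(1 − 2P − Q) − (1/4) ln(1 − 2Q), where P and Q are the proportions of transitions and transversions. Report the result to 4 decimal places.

P = 99/606 ≈ 0.163366 and Q = 175/606 ≈ 0.288779.
Under the Kimura two-parameter model, d = −½ ln(1 − 2P − Q) − ¼ ln(1 − 2Q).
1 − 2P − Q = 0.384489, giving −½ ln(0.384489) = 0.477920.
1 − 2Q = 0.422442, giving −¼ ln(0.422442) = 0.215426.
d = 0.477920 + 0.215426 = 0.693346.

0.6933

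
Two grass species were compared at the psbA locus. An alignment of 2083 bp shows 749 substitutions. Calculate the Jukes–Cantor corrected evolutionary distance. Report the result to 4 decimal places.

0.4896

p = 749/2083 ≈ 0.359578.
d = −(3/4) ln(1 − 4p/3) = −0.75 ln(1 − 0.479437) = −0.75 ln(0.520563)
  = −0.75 × (-0.652844) = 0.489633 substitutions/site.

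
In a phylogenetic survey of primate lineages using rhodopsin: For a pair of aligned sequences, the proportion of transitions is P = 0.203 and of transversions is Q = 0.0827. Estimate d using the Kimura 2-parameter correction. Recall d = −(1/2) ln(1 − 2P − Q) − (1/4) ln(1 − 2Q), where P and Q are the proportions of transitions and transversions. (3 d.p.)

Under the Kimura two-parameter model, d = −½ ln(1 − 2P − Q) − ¼ ln(1 − 2Q).
1 − 2P − Q = 0.5113, giving −½ ln(0.5113) = 0.335399.
1 − 2Q = 0.8346, giving −¼ ln(0.8346) = 0.045201.
d = 0.335399 + 0.045201 = 0.380600.

0.381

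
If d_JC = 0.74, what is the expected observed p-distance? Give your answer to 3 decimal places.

p = (3/4)(1 − e^(−4d/3)) = 0.75 × (1 − e^(-0.986667)) = 0.75 × (1 − 0.372817) = 0.470387.

0.470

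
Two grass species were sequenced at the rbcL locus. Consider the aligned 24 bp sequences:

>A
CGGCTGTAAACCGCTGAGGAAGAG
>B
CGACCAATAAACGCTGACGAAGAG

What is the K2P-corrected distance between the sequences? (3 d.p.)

Of 24 sites, 3 differences are transitions and 4 are transversions, so P = 3/24 = 0.125 and Q = 4/24 ≈ 0.166667.
Under the Kimura two-parameter model, d = −½ ln(1 − 2P − Q) − ¼ ln(1 − 2Q).
1 − 2P − Q = 0.583333, giving −½ ln(0.583333) = 0.269499.
1 − 2Q = 0.666666, giving −¼ ln(0.666666) = 0.101367.
d = 0.269499 + 0.101367 = 0.370866.

0.371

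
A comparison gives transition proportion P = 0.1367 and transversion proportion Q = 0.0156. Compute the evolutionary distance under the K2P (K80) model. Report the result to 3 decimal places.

0.178

Under the Kimura two-parameter model, d = −½ ln(1 − 2P − Q) − ¼ ln(1 − 2Q).
1 − 2P − Q = 0.711, giving −½ ln(0.711) = 0.170541.
1 − 2Q = 0.9688, giving −¼ ln(0.9688) = 0.007924.
d = 0.170541 + 0.007924 = 0.178465.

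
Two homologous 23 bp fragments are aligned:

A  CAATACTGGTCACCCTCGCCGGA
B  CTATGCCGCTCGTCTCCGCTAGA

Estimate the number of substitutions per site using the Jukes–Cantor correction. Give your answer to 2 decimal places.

The sequences differ at 10 of 23 sites (2, 5, 7, 9, 12, 13, 15, 16, 20, 21), so p = 10/23 ≈ 0.434783.
d = −(3/4) ln(1 − 4p/3) = −0.75 ln(1 − 0.579711) = −0.75 ln(0.420289)
  = −0.75 × (-0.866813) = 0.650110 substitutions/site.

0.65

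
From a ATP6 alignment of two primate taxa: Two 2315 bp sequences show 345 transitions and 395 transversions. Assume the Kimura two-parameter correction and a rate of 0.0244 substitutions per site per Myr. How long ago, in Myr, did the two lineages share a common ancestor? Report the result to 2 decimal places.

8.62

P = 345/2315 ≈ 0.149028 and Q = 395/2315 ≈ 0.170626.
Under the Kimura two-parameter model, d = −½ ln(1 − 2P − Q) − ¼ ln(1 − 2Q).
1 − 2P − Q = 0.531318, giving −½ ln(0.531318) = 0.316197.
1 − 2Q = 0.658748, giving −¼ ln(0.658748) = 0.104354.
d = 0.316197 + 0.104354 = 0.420551.
Under a molecular clock d = 2μt, so t = d/(2μ) = 0.420551 / (2 × 0.0244) = 8.62 Myr.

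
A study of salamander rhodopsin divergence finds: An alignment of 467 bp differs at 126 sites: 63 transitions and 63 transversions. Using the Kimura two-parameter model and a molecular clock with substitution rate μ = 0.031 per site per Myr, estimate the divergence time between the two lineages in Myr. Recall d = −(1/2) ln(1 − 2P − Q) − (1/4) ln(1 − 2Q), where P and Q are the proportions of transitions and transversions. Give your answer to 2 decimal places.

5.45

P = 63/467 ≈ 0.134904 and Q = 63/467 ≈ 0.134904.
Under the Kimura two-parameter model, d = −½ ln(1 − 2P − Q) − ¼ ln(1 − 2Q).
1 − 2P − Q = 0.595288, giving −½ ln(0.595288) = 0.259355.
1 − 2Q = 0.730192, giving −¼ ln(0.730192) = 0.078612.
d = 0.259355 + 0.078612 = 0.337967.
Under a molecular clock d = 2μt, so t = d/(2μ) = 0.337967 / (2 × 0.031) = 5.45 Myr.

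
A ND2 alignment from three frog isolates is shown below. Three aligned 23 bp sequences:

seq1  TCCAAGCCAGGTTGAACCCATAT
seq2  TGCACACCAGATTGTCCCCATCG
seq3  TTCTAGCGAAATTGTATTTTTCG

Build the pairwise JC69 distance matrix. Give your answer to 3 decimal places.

d(seq1,seq2) = 0.467, d(seq1,seq3) = 0.892, d(seq2,seq3) = 0.761

seq1–seq2: 8/23 sites differ → p ≈ 0.347826, d = −0.75 ln(1 − 0.463768) = 0.467391 ≈ 0.467.
seq1–seq3: 12/23 sites differ → p ≈ 0.521739, d = −0.75 ln(1 − 0.695652) = 0.892188 ≈ 0.892.
seq2–seq3: 11/23 sites differ → p ≈ 0.478261, d = −0.75 ln(1 − 0.637681) = 0.761423 ≈ 0.761.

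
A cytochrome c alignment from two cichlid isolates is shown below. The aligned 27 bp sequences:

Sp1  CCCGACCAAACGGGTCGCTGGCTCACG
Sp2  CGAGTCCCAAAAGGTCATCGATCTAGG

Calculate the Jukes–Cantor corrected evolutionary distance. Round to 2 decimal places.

0.88

The sequences differ at 14 of 27 sites, so p = 14/27 ≈ 0.518519.
d = −(3/4) ln(1 − 4p/3) = −0.75 ln(1 − 0.691359) = −0.75 ln(0.308641)
  = −0.75 × (-1.175576) = 0.881682 substitutions/site.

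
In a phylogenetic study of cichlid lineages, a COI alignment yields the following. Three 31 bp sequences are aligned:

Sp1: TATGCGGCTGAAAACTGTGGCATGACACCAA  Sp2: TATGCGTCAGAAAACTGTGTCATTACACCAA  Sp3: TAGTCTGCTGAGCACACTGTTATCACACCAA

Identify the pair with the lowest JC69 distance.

Sp1 and Sp2

Sp1–Sp2: 4/31 differ, p = 0.129, d = 0.142.
Sp1–Sp3: 10/31 differ, p = 0.323, d = 0.422.
Sp2–Sp3: 11/31 differ, p = 0.355, d = 0.481.
The smallest distance is between Sp1 and Sp2.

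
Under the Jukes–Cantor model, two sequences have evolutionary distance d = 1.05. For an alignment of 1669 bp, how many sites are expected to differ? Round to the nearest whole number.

Invert JC69: p = (3/4)(1 − e^(−4d/3)) = 0.75 × (1 − e^(-1.4)) = 0.75 × (1 − 0.246597) = 0.565052.
Expected differing sites = pL ≈ 0.565052 × 1669 = 943.071788 ≈ 943.

943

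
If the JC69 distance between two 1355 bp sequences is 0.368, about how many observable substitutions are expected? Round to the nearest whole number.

394

Invert JC69: p = (3/4)(1 − e^(−4d/3)) = 0.75 × (1 − e^(-0.490667)) = 0.75 × (1 − 0.612218) = 0.290837.
Expected differing sites = pL ≈ 0.290837 × 1355 = 394.084135 ≈ 394.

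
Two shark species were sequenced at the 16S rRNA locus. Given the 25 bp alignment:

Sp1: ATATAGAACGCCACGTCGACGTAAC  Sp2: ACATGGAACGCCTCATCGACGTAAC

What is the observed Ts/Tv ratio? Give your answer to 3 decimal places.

3.000

Transitions are A↔G and C↔T; transversions are all other mismatches.
Transitions: 3. Transversions: 1.
R = 3/1 = 3.000.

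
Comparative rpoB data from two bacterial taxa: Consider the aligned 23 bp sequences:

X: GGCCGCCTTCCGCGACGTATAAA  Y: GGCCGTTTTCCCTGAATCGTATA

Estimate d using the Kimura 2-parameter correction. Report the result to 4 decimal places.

Of 23 sites, 5 differences are transitions and 4 are transversions, so P = 5/23 ≈ 0.217391 and Q = 4/23 ≈ 0.173913.
Under the Kimura two-parameter model, d = −½ ln(1 − 2P − Q) − ¼ ln(1 − 2Q).
1 − 2P − Q = 0.391305, giving −½ ln(0.391305) = 0.469134.
1 − 2Q = 0.652174, giving −¼ ln(0.652174) = 0.106861.
d = 0.469134 + 0.106861 = 0.575995.

0.5760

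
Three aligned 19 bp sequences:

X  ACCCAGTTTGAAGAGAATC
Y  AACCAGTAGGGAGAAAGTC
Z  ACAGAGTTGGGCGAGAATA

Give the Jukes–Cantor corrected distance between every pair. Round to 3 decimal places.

X–Y: 6/19 sites differ → p ≈ 0.315789, d = −0.75 ln(1 − 0.421052) = 0.409907 ≈ 0.410.
X–Z: 6/19 sites differ → p ≈ 0.315789, d = −0.75 ln(1 − 0.421052) = 0.409907 ≈ 0.410.
Y–Z: 8/19 sites differ → p ≈ 0.421053, d = −0.75 ln(1 − 0.561404) = 0.618132 ≈ 0.618.

d(X,Y) = 0.410, d(X,Z) = 0.410, d(Y,Z) = 0.618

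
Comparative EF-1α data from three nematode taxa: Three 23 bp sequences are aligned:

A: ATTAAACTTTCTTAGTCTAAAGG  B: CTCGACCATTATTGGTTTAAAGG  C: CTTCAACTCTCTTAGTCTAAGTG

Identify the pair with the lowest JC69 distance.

A–B: 8/23 differ, p = 0.348, d = 0.467.
A–C: 5/23 differ, p = 0.217, d = 0.257.
B–C: 10/23 differ, p = 0.435, d = 0.650.
The smallest distance is between A and C.

A and C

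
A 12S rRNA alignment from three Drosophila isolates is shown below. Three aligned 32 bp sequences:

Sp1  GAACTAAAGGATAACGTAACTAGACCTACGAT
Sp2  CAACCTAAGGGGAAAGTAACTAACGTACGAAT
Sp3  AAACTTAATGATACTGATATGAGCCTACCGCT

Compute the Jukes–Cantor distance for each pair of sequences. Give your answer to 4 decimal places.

d(Sp1,Sp2) = 0.6566, d(Sp1,Sp3) = 0.6566, d(Sp2,Sp3) = 0.8240

Sp1–Sp2: 14/32 sites differ → p = 0.4375, d = −0.75 ln(1 − 0.583333) = 0.656601 ≈ 0.6566.
Sp1–Sp3: 14/32 sites differ → p = 0.4375, d = −0.75 ln(1 − 0.583333) = 0.656601 ≈ 0.6566.
Sp2–Sp3: 16/32 sites differ → p = 0.5, d = −0.75 ln(1 − 0.666667) = 0.823960 ≈ 0.8240.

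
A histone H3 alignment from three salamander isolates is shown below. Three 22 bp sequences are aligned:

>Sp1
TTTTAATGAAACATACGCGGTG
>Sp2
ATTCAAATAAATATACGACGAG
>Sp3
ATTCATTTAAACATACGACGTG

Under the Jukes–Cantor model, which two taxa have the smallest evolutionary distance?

Sp1–Sp2: 8/22 differ, p = 0.364, d = 0.497.
Sp1–Sp3: 6/22 differ, p = 0.273, d = 0.339.
Sp2–Sp3: 4/22 differ, p = 0.182, d = 0.208.
The smallest distance is between Sp2 and Sp3.

Sp2 and Sp3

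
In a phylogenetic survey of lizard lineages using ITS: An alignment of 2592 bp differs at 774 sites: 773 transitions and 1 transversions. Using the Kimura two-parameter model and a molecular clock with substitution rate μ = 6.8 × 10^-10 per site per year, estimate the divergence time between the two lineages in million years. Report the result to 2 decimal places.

334.12

P = 773/2592 ≈ 0.298225 and Q = 1/2592 ≈ 0.000386.
Under the Kimura two-parameter model, d = −½ ln(1 − 2P − Q) − ¼ ln(1 − 2Q).
1 − 2P − Q = 0.403164, giving −½ ln(0.403164) = 0.454206.
1 − 2Q = 0.999228, giving −¼ ln(0.999228) = 0.000193.
d = 0.454206 + 0.000193 = 0.454399.
Under a molecular clock d = 2μt, so t = d/(2μ) = 0.454399 / (2 × 6.8 × 10^-10) = 334.12 million years.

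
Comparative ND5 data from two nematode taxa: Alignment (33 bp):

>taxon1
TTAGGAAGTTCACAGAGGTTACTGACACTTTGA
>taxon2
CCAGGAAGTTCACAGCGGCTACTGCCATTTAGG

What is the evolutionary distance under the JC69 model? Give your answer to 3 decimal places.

The sequences differ at 8 of 33 sites (1, 2, 16, 19, 25, 28, 31, 33), so p = 8/33 ≈ 0.242424.
d = −(3/4) ln(1 − 4p/3) = −0.75 ln(1 − 0.323232) = −0.75 ln(0.676768)
  = −0.75 × (-0.390427) = 0.292820 substitutions/site.

0.293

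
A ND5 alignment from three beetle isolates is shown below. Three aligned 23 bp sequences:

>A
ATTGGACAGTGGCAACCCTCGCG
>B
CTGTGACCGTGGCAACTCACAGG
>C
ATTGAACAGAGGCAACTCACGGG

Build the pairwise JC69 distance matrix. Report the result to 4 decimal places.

A–B: 8/23 sites differ → p ≈ 0.347826, d = −0.75 ln(1 − 0.463768) = 0.467391 ≈ 0.4674.
A–C: 5/23 sites differ → p ≈ 0.217391, d = −0.75 ln(1 − 0.289855) = 0.256715 ≈ 0.2567.
B–C: 7/23 sites differ → p ≈ 0.304348, d = −0.75 ln(1 − 0.405797) = 0.390401 ≈ 0.3904.

d(A,B) = 0.4674, d(A,C) = 0.2567, d(B,C) = 0.3904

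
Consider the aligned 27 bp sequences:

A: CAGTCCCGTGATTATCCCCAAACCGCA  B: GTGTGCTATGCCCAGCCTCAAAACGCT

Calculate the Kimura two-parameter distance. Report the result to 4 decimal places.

Of 27 sites, 5 differences are transitions and 7 are transversions, so P = 5/27 ≈ 0.185185 and Q = 7/27 ≈ 0.259259.
Under the Kimura two-parameter model, d = −½ ln(1 − 2P − Q) − ¼ ln(1 − 2Q).
1 − 2P − Q = 0.370371, giving −½ ln(0.370371) = 0.496625.
1 − 2Q = 0.481482, giving −¼ ln(0.481482) = 0.182722.
d = 0.496625 + 0.182722 = 0.679347.

0.6793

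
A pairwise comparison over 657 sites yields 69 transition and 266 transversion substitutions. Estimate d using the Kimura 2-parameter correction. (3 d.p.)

0.892

P = 69/657 ≈ 0.105023 and Q = 266/657 ≈ 0.404871.
Under the Kimura two-parameter model, d = −½ ln(1 − 2P − Q) − ¼ ln(1 − 2Q).
1 − 2P − Q = 0.385083, giving −½ ln(0.385083) = 0.477148.
1 − 2Q = 0.190258, giving −¼ ln(0.190258) = 0.414844.
d = 0.477148 + 0.414844 = 0.891992.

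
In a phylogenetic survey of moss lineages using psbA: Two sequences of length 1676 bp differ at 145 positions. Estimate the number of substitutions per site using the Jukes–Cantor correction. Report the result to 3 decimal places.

0.092

p = 145/1676 ≈ 0.086516.
d = −(3/4) ln(1 − 4p/3) = −0.75 ln(1 − 0.115355) = −0.75 ln(0.884645)
  = −0.75 × (-0.122569) = 0.091927 substitutions/site.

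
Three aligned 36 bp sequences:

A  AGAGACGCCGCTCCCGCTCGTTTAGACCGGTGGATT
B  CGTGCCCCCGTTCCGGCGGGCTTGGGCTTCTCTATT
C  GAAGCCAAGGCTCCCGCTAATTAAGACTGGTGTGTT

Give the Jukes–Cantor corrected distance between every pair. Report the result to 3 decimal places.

d(A,B) = 0.673, d(A,C) = 0.441, d(B,C) = 0.912

A–B: 16/36 sites differ → p ≈ 0.444444, d = −0.75 ln(1 − 0.592592) = 0.673455 ≈ 0.673.
A–C: 12/36 sites differ → p ≈ 0.333333, d = −0.75 ln(1 − 0.444444) = 0.440839 ≈ 0.441.
B–C: 19/36 sites differ → p ≈ 0.527778, d = −0.75 ln(1 − 0.703704) = 0.912297 ≈ 0.912.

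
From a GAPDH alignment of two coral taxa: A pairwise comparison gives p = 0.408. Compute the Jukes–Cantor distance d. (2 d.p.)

0.59

d = −(3/4) ln(1 − 4p/3) = −0.75 ln(1 − 0.544) = −0.75 ln(0.456)
  = −0.75 × (-0.785262) = 0.588947 substitutions/site.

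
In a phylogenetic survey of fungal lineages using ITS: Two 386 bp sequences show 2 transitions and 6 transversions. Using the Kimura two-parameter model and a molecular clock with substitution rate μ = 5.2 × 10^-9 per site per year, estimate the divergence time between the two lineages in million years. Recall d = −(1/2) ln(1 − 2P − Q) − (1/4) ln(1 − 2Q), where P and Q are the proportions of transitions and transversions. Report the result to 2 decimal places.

2.02

P = 2/386 ≈ 0.005181 and Q = 6/386 ≈ 0.015544.
Under the Kimura two-parameter model, d = −½ ln(1 − 2P − Q) − ¼ ln(1 − 2Q).
1 − 2P − Q = 0.974094, giving −½ ln(0.974094) = 0.013124.
1 − 2Q = 0.968912, giving −¼ ln(0.968912) = 0.007895.
d = 0.013124 + 0.007895 = 0.021019.
Under a molecular clock d = 2μt, so t = d/(2μ) = 0.021019 / (2 × 5.2 × 10^-9) = 2.02 million years.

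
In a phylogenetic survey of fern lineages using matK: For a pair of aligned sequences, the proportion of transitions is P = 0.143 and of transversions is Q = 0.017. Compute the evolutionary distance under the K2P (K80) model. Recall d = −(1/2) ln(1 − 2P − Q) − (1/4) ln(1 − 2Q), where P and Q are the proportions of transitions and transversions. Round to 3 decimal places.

Under the Kimura two-parameter model, d = −½ ln(1 − 2P − Q) − ¼ ln(1 − 2Q).
1 − 2P − Q = 0.697, giving −½ ln(0.697) = 0.180485.
1 − 2Q = 0.966, giving −¼ ln(0.966) = 0.008648.
d = 0.180485 + 0.008648 = 0.189133.

0.189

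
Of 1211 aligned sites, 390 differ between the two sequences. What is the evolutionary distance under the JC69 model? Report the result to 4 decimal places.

p = 390/1211 ≈ 0.322048.
d = −(3/4) ln(1 − 4p/3) = −0.75 ln(1 − 0.429397) = −0.75 ln(0.570603)
  = −0.75 × (-0.561062) = 0.420797 substitutions/site.

0.4208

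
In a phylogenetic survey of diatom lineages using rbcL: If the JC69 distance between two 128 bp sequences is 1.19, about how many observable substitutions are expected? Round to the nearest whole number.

76

Invert JC69: p = (3/4)(1 − e^(−4d/3)) = 0.75 × (1 − e^(-1.586667)) = 0.75 × (1 − 0.204606) = 0.596546.
Expected differing sites = pL ≈ 0.596546 × 128 = 76.357888 ≈ 76.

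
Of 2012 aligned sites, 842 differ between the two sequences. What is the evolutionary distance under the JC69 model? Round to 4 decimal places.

p = 842/2012 ≈ 0.418489.
d = −(3/4) ln(1 − 4p/3) = −0.75 ln(1 − 0.557985) = −0.75 ln(0.442015)
  = −0.75 × (-0.816411) = 0.612308 substitutions/site.

0.6123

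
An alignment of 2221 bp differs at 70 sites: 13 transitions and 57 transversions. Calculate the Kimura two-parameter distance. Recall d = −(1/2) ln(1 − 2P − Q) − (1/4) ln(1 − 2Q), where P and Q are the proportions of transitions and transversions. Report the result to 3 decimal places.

P = 13/2221 ≈ 0.005853 and Q = 57/2221 ≈ 0.025664.
Under the Kimura two-parameter model, d = −½ ln(1 − 2P − Q) − ¼ ln(1 − 2Q).
1 − 2P − Q = 0.96263, giving −½ ln(0.96263) = 0.019043.
1 − 2Q = 0.948672, giving −¼ ln(0.948672) = 0.013173.
d = 0.019043 + 0.013173 = 0.032216.

0.032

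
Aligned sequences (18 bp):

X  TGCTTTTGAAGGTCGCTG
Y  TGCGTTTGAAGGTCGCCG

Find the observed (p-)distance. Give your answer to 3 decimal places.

0.111

The sequences differ at 2 of 18 positions (sites 4, 17).
p = 2/18 = 0.111111… ≈ 0.111 (to 3 d.p.).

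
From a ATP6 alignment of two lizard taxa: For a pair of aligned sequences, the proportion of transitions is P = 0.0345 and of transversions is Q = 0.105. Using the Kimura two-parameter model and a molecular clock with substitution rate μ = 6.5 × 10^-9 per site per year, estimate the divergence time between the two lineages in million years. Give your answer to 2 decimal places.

11.89

Under the Kimura two-parameter model, d = −½ ln(1 − 2P − Q) − ¼ ln(1 − 2Q).
1 − 2P − Q = 0.826, giving −½ ln(0.826) = 0.095580.
1 − 2Q = 0.79, giving −¼ ln(0.79) = 0.058931.
d = 0.095580 + 0.058931 = 0.154511.
Under a molecular clock d = 2μt, so t = d/(2μ) = 0.154511 / (2 × 6.5 × 10^-9) = 11.89 million years.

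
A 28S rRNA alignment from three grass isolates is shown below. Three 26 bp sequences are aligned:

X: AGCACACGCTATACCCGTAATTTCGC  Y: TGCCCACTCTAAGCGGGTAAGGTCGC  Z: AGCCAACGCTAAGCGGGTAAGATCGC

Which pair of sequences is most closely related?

X–Y: 9/26 differ, p = 0.346, d = 0.464.
X–Z: 8/26 differ, p = 0.308, d = 0.396.
Y–Z: 4/26 differ, p = 0.154, d = 0.172.
The smallest distance is between Y and Z.

Y and Z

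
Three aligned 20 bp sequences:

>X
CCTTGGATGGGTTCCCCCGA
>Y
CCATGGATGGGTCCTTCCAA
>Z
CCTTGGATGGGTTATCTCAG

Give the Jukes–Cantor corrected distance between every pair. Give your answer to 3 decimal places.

X–Y: 5/20 sites differ → p = 0.25, d = −0.75 ln(1 − 0.333333) = 0.304098 ≈ 0.304.
X–Z: 5/20 sites differ → p = 0.25, d = −0.75 ln(1 − 0.333333) = 0.304098 ≈ 0.304.
Y–Z: 6/20 sites differ → p = 0.3, d = −0.75 ln(1 − 0.4) = 0.383119 ≈ 0.383.

d(X,Y) = 0.304, d(X,Z) = 0.304, d(Y,Z) = 0.383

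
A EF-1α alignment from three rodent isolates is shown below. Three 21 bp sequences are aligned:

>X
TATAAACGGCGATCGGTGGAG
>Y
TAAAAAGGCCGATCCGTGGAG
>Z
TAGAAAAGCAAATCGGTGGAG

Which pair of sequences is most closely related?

X and Y

X–Y: 4/21 differ, p = 0.190, d = 0.220.
X–Z: 5/21 differ, p = 0.238, d = 0.286.
Y–Z: 5/21 differ, p = 0.238, d = 0.286.
The smallest distance is between X and Y.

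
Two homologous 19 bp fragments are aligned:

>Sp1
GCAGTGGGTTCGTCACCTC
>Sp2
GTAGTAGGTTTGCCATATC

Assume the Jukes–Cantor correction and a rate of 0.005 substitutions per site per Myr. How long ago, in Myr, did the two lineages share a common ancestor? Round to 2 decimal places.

40.99

The sequences differ at 6 of 19 sites (2, 6, 11, 13, 16, 17), so p = 6/19 ≈ 0.315789.
d = −(3/4) ln(1 − 4p/3) = −0.75 ln(1 − 0.421052) = −0.75 ln(0.578948)
  = −0.75 × (-0.546543) = 0.409907 substitutions/site.
Under a molecular clock d = 2μt, so t = d/(2μ) = 0.409907 / (2 × 0.005) = 40.99 Myr.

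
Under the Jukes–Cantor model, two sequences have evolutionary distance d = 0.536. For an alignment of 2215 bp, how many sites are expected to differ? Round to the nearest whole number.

Invert JC69: p = (3/4)(1 − e^(−4d/3)) = 0.75 × (1 − e^(-0.714667)) = 0.75 × (1 − 0.489355) = 0.382984.
Expected differing sites = pL ≈ 0.382984 × 2215 = 848.30956 ≈ 848.

848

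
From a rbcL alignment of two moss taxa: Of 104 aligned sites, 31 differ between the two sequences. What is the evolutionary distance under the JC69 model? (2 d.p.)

p = 31/104 ≈ 0.298077.
d = −(3/4) ln(1 − 4p/3) = −0.75 ln(1 − 0.397436) = −0.75 ln(0.602564)
  = −0.75 × (-0.506561) = 0.379921 substitutions/site.

0.38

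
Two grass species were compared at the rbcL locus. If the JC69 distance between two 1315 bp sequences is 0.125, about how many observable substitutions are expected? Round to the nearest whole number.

Invert JC69: p = (3/4)(1 − e^(−4d/3)) = 0.75 × (1 − e^(-0.166667)) = 0.75 × (1 − 0.846481) = 0.115139.
Expected differing sites = pL ≈ 0.115139 × 1315 = 151.407785 ≈ 151.

151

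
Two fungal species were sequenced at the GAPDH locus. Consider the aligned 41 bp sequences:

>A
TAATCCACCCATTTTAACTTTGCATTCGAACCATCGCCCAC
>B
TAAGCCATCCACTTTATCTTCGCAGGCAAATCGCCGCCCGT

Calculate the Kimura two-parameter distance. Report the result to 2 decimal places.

Of 41 sites, 9 differences are transitions and 4 are transversions, so P = 9/41 ≈ 0.219512 and Q = 4/41 ≈ 0.097561.
Under the Kimura two-parameter model, d = −½ ln(1 − 2P − Q) − ¼ ln(1 − 2Q).
1 − 2P − Q = 0.463415, giving −½ ln(0.463415) = 0.384566.
1 − 2Q = 0.804878, giving −¼ ln(0.804878) = 0.054266.
d = 0.384566 + 0.054266 = 0.438832.

0.44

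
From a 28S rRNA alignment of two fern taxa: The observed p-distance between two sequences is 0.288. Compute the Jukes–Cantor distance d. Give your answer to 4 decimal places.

0.3634

d = −(3/4) ln(1 − 4p/3) = −0.75 ln(1 − 0.384) = −0.75 ln(0.616)
  = −0.75 × (-0.484508) = 0.363381 substitutions/site.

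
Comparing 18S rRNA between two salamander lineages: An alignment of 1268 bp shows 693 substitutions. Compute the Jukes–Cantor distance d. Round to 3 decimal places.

p = 693/1268 ≈ 0.54653.
d = −(3/4) ln(1 − 4p/3) = −0.75 ln(1 − 0.728707) = −0.75 ln(0.271293)
  = −0.75 × (-1.304556) = 0.978417 substitutions/site.

0.978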